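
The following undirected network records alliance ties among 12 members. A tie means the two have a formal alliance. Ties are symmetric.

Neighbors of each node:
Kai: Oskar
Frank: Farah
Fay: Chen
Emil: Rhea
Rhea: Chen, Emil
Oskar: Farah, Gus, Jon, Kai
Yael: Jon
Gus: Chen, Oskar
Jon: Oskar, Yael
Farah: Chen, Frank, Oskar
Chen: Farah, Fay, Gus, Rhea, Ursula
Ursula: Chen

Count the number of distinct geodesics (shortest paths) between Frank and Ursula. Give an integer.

1

The shortest distance is 3, and the only length-3 path is Frank–Farah–Chen–Ursula. So there is exactly 1 shortest path.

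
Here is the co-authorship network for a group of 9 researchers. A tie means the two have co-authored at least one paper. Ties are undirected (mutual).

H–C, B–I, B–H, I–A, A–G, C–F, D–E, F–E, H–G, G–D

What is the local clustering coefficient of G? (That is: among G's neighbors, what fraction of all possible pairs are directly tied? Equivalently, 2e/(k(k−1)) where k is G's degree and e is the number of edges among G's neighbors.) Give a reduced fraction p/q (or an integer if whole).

0

G's neighbors: A, D, and H (k = 3).
Possible neighbor pairs: C(3,2) = 3. Edges among them: none → e = 0.
Clustering(G) = 0/3 = 0.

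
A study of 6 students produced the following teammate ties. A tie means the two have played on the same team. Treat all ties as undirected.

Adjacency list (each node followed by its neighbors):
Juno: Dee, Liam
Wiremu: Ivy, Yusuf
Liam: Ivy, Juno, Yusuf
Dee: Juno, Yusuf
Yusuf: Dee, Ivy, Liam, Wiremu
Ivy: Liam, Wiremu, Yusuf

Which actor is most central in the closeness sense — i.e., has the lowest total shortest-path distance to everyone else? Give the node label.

Yusuf

Farness (sum of distances to all others) for each node — Dee:8, Ivy:7, Juno:9, Liam:7, Wiremu:9, Yusuf:6.
The smallest farness is 6, for Yusuf, so Yusuf has the highest closeness.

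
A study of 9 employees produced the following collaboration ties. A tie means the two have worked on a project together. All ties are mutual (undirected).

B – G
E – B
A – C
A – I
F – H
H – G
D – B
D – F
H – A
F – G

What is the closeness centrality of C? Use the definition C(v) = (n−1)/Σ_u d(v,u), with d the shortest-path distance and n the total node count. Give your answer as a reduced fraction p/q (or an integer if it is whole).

Distances from C: A:1, B:4, D:4, E:5, F:3, G:3, H:2, I:2. Sum = 24.
n = 9, so closeness = 8/24 = 1/3.

1/3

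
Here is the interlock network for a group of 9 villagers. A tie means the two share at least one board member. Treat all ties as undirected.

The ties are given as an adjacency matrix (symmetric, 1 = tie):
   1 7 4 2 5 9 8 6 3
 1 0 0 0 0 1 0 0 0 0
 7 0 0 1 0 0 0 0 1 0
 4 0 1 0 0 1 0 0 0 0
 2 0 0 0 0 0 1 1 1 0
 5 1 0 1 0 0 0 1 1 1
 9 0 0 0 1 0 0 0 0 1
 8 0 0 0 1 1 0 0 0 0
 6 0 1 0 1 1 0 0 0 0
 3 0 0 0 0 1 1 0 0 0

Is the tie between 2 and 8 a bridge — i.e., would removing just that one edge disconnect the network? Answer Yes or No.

No

Even without that edge, 2 still reaches 8 via 2 – 6 – 5 – 8, so the network stays connected. Not a bridge.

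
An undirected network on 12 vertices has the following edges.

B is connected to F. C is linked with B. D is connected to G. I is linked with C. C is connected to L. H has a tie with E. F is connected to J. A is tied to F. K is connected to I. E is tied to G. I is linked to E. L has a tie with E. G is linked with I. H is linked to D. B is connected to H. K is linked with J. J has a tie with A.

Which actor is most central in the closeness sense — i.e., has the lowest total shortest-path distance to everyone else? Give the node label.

Farness (sum of distances to all others) for each node — A:31, B:21, C:22, D:28, E:22, F:25, G:25, H:22, I:20, J:27, K:24, L:27.
The smallest farness is 20, for I, so I has the highest closeness.

I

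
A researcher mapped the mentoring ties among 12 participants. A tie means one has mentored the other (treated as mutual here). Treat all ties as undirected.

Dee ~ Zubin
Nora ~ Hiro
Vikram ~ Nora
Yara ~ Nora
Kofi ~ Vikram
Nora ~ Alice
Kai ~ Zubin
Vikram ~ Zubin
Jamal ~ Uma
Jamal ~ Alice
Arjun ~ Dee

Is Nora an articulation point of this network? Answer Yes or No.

Yes

Removing Nora leaves {Alice, Jamal, and Uma} with no path to {Arjun, Dee, Kai, Kofi, Vikram, and Zubin}, so the network splits into 4 components. Nora is a cut vertex.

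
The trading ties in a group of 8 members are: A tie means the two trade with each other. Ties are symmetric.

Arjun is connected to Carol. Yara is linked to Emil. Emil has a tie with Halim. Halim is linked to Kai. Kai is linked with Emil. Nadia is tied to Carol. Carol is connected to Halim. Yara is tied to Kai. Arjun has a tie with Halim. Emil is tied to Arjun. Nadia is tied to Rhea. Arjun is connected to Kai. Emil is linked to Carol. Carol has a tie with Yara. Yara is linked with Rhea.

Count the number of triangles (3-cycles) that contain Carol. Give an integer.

4

Carol's neighbors: Arjun, Emil, Halim, Nadia, and Yara.
Neighbor pairs that are themselves tied: Carol–Arjun–Emil; Carol–Arjun–Halim; Carol–Emil–Halim; Carol–Emil–Yara. Each forms one triangle with Carol, for 4 in total.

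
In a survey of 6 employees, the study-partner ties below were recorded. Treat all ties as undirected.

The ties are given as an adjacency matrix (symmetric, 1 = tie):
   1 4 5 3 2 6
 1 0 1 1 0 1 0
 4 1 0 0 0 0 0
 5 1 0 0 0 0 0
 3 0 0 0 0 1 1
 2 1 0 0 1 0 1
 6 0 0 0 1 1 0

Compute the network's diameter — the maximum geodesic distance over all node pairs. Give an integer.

Eccentricity of each node (its greatest distance to any other): 1:2, 2:2, 3:3, 4:3, 5:3, 6:3.
The maximum eccentricity is 3, realized for instance by the pair 4–3 via 4 – 1 – 2 – 3. So the diameter is 3.

3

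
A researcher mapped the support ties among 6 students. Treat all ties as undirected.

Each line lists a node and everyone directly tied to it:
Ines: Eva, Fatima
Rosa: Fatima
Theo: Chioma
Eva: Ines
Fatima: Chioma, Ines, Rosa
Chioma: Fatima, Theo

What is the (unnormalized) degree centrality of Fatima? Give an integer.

Fatima is directly tied to Chioma, Ines, and Rosa. That is 3 neighbors, so the degree of Fatima is 3.

3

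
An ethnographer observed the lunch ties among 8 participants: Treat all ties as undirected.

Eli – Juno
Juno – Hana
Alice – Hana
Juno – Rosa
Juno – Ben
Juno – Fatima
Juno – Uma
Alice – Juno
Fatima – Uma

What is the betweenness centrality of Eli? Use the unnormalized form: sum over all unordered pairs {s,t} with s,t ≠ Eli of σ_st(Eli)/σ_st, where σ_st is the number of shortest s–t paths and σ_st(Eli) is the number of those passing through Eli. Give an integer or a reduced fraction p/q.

0

No shortest path between any pair of other nodes passes through Eli.
Summing the contributions gives betweenness(Eli) = 0.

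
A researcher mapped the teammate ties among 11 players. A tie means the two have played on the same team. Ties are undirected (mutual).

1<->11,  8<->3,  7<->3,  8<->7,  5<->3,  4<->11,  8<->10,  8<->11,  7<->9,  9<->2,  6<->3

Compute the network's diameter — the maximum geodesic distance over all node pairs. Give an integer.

Eccentricity of each node (its greatest distance to any other): 1:5, 2:5, 3:3, 4:5, 5:4, 6:4, 7:3, 8:3, 9:4, 10:4, 11:4.
The maximum eccentricity is 5, realized for instance by the pair 4–2 via 4 – 11 – 8 – 7 – 9 – 2. So the diameter is 5.

5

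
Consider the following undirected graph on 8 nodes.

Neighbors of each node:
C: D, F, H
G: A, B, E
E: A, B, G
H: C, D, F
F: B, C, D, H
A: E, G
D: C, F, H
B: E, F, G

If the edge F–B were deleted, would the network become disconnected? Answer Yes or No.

Without the F–B edge there is no alternate route between F and B, so the network disconnects. It is a bridge.

Yes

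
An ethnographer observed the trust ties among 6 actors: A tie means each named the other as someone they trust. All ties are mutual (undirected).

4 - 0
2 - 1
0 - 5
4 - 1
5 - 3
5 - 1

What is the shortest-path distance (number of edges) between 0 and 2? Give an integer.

One shortest route is 0 – 4 – 1 – 2, which uses 3 edges, and at distance 2 from 0 we only reach {1, 3}, which does not include 2. So d(0,2) = 3.

3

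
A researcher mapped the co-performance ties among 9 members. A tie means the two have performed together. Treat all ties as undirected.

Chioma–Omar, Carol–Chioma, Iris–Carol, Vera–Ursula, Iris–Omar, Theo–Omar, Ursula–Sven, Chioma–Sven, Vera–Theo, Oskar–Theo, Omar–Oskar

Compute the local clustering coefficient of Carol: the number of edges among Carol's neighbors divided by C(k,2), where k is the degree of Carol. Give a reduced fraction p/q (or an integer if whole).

0

Carol's neighbors: Chioma and Iris (k = 2).
Possible neighbor pairs: C(2,2) = 1. Edges among them: none → e = 0.
Clustering(Carol) = 0/1.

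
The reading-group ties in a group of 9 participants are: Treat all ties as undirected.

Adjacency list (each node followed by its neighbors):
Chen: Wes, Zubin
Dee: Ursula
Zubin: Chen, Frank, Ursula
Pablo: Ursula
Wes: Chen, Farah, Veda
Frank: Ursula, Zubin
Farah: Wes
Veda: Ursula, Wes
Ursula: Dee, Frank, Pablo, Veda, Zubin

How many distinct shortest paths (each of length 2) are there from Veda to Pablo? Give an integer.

The shortest distance is 2, and the only length-2 path is Veda–Ursula–Pablo. So there is exactly 1 shortest path.

1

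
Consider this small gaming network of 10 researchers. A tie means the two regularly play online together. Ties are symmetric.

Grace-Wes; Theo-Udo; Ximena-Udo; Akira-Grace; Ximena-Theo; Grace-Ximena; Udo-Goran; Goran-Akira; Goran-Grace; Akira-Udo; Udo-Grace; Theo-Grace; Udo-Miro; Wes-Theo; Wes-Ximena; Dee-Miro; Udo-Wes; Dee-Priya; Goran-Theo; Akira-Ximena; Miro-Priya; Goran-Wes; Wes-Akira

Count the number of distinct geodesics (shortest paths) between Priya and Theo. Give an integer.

1

The shortest distance is 3, and the only length-3 path is Priya–Miro–Udo–Theo. So there is exactly 1 shortest path.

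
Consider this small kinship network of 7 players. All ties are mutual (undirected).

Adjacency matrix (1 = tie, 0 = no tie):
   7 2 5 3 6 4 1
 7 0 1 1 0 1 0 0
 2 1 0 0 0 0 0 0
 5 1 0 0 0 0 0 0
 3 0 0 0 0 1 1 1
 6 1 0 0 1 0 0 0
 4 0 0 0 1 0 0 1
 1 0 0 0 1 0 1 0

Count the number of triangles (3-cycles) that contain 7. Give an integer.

7's neighbors are 2, 5, and 6, but none of them are tied to each other, so no triangle contains 7.

0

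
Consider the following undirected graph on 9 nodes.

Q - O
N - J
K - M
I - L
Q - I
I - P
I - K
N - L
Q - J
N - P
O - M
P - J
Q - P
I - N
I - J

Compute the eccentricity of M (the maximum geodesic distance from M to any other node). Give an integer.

Distances from M: I:2, J:3, K:1, L:3, N:3, O:1, P:3, Q:2.
The largest is 3 (to J, P, N, and L), so the eccentricity of M is 3.

3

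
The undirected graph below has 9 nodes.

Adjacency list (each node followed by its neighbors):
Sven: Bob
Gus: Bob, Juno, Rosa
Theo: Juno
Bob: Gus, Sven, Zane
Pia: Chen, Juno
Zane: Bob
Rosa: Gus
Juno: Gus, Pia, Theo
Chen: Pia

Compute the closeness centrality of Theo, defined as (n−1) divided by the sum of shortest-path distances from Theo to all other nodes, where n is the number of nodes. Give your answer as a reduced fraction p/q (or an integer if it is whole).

4/11

Distances from Theo: Bob:3, Chen:3, Gus:2, Juno:1, Pia:2, Rosa:3, Sven:4, Zane:4. Sum = 22.
n = 9, so closeness = 8/22 = 4/11.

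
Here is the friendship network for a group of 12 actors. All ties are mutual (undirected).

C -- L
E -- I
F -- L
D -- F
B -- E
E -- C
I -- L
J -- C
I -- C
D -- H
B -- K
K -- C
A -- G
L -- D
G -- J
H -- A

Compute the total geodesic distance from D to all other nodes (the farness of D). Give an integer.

Distances from D: A:2, B:4, C:2, E:3, F:1, G:3, H:1, I:2, J:3, K:3, L:1.
Sum = 2 + 4 + 2 + 3 + 1 + 3 + 1 + 2 + 3 + 3 + 1 = 25.

25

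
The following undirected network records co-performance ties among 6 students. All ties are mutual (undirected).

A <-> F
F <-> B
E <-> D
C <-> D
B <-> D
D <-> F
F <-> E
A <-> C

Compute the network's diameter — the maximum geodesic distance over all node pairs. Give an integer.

Eccentricity of each node (its greatest distance to any other): A:2, B:2, C:2, D:2, E:2, F:2.
The maximum eccentricity is 2, realized for instance by the pair D–A via D – F – A. So the diameter is 2.

2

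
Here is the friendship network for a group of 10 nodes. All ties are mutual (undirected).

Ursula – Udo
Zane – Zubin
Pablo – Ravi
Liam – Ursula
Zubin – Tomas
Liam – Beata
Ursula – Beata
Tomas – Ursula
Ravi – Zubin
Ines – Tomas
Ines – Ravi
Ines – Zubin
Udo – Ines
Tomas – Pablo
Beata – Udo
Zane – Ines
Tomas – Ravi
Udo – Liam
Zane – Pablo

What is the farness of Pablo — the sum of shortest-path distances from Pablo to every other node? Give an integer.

Distances from Pablo: Beata:3, Ines:2, Liam:3, Ravi:1, Tomas:1, Udo:3, Ursula:2, Zane:1, Zubin:2.
Sum = 3 + 2 + 3 + 1 + 1 + 3 + 2 + 1 + 2 = 18.

18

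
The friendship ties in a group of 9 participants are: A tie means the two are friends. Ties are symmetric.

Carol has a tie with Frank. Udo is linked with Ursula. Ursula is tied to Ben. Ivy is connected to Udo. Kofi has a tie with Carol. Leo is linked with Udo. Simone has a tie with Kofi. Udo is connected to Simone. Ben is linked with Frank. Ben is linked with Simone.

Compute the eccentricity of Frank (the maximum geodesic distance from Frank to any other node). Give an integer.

4

Distances from Frank: Ben:1, Carol:1, Ivy:4, Kofi:2, Leo:4, Simone:2, Udo:3, Ursula:2.
The largest is 4 (to Ivy and Leo), so the eccentricity of Frank is 4.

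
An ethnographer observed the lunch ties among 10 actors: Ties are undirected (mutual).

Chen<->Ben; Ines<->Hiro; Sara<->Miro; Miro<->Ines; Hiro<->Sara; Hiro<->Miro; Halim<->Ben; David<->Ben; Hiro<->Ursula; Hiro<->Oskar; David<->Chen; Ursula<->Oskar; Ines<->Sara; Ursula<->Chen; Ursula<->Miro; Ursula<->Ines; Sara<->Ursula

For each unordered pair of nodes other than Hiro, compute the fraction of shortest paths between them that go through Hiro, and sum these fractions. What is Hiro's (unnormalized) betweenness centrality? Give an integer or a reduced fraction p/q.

3/2

Pairs whose geodesics pass through Hiro — Miro–Oskar: 1/2; Oskar–Ines: 1/2; Oskar–Sara: 1/2.
All other pairs contribute 0.
Summing the contributions gives betweenness(Hiro) = 3/2.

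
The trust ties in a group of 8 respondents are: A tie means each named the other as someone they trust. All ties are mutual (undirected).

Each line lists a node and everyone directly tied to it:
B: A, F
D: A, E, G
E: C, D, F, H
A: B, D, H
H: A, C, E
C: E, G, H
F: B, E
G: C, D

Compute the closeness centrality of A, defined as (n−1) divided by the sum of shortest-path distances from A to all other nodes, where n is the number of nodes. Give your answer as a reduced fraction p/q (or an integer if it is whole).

Distances from A: B:1, C:2, D:1, E:2, F:2, G:2, H:1. Sum = 11.
n = 8, so closeness = 7/11.

7/11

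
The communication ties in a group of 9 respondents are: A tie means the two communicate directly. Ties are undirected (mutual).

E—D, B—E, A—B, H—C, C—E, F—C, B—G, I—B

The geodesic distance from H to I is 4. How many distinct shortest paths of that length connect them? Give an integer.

1

The shortest distance is 4, and the only length-4 path is H–C–E–B–I. So there is exactly 1 shortest path.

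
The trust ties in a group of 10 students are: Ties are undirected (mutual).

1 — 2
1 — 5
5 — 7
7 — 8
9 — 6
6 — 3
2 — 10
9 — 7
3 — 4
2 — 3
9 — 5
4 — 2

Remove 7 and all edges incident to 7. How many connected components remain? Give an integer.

2

Without 7, the remaining ties split the others into: {8}; {1, 2, 3, 4, 5, 6, 9, 10}.
That's 2 separate components.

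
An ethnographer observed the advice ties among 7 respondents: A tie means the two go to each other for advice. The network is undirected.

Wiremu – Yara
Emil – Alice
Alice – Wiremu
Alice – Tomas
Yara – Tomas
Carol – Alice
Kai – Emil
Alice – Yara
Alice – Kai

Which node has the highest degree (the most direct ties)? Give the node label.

Degrees — Alice:6, Carol:1, Emil:2, Kai:2, Tomas:2, Wiremu:2, Yara:3.
The maximum is 6, attained only by Alice.

Alice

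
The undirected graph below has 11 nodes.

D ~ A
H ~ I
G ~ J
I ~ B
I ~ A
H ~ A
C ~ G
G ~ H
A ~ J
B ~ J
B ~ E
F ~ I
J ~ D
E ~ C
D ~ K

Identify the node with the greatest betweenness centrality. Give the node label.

I

Unnormalized betweenness of each node: A:15/2, B:17/2, C:3/2, D:9, E:2, F:0, G:7, H:4, I:23/2, J:11, K:0.
I has the largest value, 23/2, making it the main broker — the node through which the most shortest paths run.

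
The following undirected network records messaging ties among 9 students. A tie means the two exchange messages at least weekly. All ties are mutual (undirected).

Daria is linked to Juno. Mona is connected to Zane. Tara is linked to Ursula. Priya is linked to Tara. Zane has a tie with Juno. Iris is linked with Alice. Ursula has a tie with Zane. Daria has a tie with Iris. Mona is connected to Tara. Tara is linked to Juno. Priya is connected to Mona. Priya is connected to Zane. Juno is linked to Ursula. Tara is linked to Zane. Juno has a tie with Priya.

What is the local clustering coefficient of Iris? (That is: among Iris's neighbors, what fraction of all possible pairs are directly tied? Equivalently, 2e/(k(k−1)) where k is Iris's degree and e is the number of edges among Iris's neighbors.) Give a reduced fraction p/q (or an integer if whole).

0

Iris's neighbors: Alice and Daria (k = 2).
Possible neighbor pairs: C(2,2) = 1. Edges among them: none → e = 0.
Clustering(Iris) = 0/1.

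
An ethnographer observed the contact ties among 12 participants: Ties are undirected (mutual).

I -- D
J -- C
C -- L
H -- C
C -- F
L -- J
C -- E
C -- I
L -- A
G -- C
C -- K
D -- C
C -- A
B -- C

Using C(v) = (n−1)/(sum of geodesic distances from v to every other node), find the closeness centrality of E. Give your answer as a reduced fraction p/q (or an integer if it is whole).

11/21

Distances from E: A:2, B:2, C:1, D:2, F:2, G:2, H:2, I:2, J:2, K:2, L:2. Sum = 21.
n = 12, so closeness = 11/21.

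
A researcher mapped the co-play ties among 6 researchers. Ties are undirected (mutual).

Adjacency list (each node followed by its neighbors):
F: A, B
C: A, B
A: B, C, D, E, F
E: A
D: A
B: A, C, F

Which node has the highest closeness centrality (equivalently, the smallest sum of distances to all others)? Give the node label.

A

Farness (sum of distances to all others) for each node — A:5, B:7, C:8, D:9, E:9, F:8.
The smallest farness is 5, for A, so A has the highest closeness.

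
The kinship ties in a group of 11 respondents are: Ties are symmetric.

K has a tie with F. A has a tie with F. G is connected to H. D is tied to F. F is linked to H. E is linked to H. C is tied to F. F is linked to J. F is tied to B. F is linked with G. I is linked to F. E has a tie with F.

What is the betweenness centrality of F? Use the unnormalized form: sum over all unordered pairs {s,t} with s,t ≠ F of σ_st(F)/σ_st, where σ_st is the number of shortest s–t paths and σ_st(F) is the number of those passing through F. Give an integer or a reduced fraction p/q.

Pairs whose geodesics pass through F — A–H: 1; A–C: 1; A–E: 1; A–D: 1; A–I: 1; A–B: 1; A–K: 1; A–G: 1; A–J: 1; H–C: 1; H–D: 1; H–I: 1; H–B: 1; H–K: 1 … (+29 more pairs).
All other pairs contribute 0.
Summing the contributions gives betweenness(F) = 85/2.

85/2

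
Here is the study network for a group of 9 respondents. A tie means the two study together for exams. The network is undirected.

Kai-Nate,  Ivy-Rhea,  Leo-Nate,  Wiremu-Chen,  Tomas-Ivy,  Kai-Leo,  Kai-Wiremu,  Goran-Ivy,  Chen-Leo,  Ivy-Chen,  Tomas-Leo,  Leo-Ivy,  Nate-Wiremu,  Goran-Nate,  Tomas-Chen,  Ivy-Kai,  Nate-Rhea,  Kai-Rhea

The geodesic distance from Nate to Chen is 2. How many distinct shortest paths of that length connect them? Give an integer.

2

The shortest distance is 2. The length-2 paths are: Nate–Leo–Chen; Nate–Wiremu–Chen.
That gives 2 distinct shortest paths.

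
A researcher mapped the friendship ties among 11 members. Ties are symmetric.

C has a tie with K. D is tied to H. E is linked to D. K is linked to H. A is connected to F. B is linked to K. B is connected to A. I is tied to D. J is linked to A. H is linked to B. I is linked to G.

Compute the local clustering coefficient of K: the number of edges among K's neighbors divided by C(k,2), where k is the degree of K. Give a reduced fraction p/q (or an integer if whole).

K's neighbors: B, C, and H (k = 3).
Possible neighbor pairs: C(3,2) = 3. Edges among them: B–H → e = 1.
Clustering(K) = 1/3.

1/3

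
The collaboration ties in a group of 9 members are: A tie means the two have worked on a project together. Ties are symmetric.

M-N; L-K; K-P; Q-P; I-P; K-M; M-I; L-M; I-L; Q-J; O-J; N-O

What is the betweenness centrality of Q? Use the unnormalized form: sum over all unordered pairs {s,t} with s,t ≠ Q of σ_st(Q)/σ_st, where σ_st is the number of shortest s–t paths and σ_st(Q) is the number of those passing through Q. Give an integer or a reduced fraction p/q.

Pairs whose geodesics pass through Q — J–P: 1; J–I: 1; J–L: 2/3; J–K: 1; P–O: 1.
All other pairs contribute 0.
Summing the contributions gives betweenness(Q) = 14/3.

14/3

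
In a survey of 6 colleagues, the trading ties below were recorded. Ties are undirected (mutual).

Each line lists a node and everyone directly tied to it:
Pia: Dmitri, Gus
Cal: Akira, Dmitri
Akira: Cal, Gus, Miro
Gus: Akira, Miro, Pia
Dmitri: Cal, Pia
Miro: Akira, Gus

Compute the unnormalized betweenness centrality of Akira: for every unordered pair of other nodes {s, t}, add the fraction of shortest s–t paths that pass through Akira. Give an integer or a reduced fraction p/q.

5/2

Pairs whose geodesics pass through Akira — Dmitri–Miro: 1/2; Cal–Miro: 1; Cal–Gus: 1.
All other pairs contribute 0.
Summing the contributions gives betweenness(Akira) = 5/2.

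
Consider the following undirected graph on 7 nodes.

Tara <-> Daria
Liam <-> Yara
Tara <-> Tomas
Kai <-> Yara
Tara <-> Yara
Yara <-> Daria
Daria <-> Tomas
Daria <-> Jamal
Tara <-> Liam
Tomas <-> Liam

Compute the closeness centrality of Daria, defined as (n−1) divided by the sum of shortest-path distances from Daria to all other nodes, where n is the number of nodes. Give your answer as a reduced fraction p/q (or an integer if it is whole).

Distances from Daria: Jamal:1, Kai:2, Liam:2, Tara:1, Tomas:1, Yara:1. Sum = 8.
n = 7, so closeness = 6/8 = 3/4.

3/4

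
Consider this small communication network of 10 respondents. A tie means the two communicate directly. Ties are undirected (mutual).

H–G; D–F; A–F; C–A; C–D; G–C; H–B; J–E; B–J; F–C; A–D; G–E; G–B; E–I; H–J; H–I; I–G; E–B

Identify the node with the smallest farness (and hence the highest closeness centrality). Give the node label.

G

Farness (sum of distances to all others) for each node — A:21, B:17, C:15, D:21, E:17, F:21, G:13, H:17, I:18, J:22.
The smallest farness is 13, for G, so G has the highest closeness.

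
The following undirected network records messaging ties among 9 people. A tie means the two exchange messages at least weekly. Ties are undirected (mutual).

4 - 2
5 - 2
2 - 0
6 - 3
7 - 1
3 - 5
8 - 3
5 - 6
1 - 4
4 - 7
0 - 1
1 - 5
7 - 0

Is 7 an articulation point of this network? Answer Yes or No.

No

Even without 7, every remaining node can still reach every other (the residual graph is connected), so 7 is not a cut vertex.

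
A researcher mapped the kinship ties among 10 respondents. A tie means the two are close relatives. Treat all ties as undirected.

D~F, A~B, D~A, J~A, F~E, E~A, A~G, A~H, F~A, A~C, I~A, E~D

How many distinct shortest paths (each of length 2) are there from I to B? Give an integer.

The shortest distance is 2, and the only length-2 path is I–A–B. So there is exactly 1 shortest path.

1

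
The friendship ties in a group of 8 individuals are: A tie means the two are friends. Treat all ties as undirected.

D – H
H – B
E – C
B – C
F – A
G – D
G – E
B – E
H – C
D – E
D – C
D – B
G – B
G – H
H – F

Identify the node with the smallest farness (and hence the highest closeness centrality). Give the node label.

Farness (sum of distances to all others) for each node — A:19, B:10, C:11, D:10, E:13, F:13, G:11, H:9.
The smallest farness is 9, for H, so H has the highest closeness.

H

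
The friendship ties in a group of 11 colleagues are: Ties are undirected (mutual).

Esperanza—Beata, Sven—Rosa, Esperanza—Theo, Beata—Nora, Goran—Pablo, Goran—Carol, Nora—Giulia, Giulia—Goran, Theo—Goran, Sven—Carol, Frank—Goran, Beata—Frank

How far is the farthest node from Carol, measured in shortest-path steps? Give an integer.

Distances from Carol: Beata:3, Esperanza:3, Frank:2, Giulia:2, Goran:1, Nora:3, Pablo:2, Rosa:2, Sven:1, Theo:2.
The largest is 3 (to Esperanza, Nora, and Beata), so the eccentricity of Carol is 3.

3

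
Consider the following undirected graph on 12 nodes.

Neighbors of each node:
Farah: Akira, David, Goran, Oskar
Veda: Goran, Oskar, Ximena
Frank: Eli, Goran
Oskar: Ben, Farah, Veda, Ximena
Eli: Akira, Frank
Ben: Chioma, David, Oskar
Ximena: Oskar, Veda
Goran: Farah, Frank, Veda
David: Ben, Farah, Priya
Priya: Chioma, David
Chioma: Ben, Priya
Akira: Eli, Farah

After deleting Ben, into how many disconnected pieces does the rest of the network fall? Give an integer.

Ben's neighbors (Chioma, David, and Oskar) remain reachable from one another through other ties, so the rest of the network stays in one piece.

1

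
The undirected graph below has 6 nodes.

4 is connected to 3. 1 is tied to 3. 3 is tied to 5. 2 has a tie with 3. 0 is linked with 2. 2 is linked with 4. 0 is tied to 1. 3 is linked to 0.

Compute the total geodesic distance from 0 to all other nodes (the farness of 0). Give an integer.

Distances from 0: 1:1, 2:1, 3:1, 4:2, 5:2.
Sum = 1 + 1 + 1 + 2 + 2 = 7.

7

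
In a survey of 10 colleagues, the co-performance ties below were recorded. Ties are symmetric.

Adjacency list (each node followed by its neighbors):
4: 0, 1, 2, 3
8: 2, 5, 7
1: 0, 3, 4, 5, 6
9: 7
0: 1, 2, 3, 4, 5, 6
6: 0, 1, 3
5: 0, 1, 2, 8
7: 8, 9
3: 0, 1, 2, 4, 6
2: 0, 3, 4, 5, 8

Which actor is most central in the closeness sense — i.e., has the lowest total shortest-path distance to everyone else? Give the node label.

Farness (sum of distances to all others) for each node — 0:15, 1:16, 2:14, 3:16, 4:17, 5:15, 6:21, 7:22, 8:16, 9:30.
The smallest farness is 14, for 2, so 2 has the highest closeness.

2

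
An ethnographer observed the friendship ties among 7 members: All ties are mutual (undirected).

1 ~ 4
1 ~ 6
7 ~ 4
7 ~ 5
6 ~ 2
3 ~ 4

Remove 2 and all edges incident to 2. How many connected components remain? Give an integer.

1

2's neighbors (6) remain reachable from one another through other ties, so the rest of the network stays in one piece.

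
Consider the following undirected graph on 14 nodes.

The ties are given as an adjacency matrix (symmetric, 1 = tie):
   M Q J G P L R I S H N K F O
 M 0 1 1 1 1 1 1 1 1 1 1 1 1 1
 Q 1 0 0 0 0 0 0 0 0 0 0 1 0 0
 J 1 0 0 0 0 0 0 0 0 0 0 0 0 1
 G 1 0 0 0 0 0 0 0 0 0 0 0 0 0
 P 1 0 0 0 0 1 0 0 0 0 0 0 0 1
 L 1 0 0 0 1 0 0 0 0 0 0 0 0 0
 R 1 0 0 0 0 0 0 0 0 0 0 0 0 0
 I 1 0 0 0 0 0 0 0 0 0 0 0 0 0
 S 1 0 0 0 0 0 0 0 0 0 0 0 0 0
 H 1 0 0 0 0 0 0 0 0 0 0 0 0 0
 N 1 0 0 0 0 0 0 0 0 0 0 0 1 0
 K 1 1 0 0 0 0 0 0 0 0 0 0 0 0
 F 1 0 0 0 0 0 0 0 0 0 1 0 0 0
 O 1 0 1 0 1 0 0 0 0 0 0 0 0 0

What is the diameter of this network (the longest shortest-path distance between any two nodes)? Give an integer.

2

Eccentricity of each node (its greatest distance to any other): F:2, G:2, H:2, I:2, J:2, K:2, L:2, M:1, N:2, O:2, P:2, Q:2, R:2, S:2.
The maximum eccentricity is 2, realized for instance by the pair Q–J via Q – M – J. So the diameter is 2.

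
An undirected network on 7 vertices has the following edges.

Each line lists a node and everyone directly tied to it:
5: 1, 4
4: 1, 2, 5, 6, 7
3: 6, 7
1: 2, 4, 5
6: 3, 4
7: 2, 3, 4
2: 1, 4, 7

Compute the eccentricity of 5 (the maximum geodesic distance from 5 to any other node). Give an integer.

3

Distances from 5: 1:1, 2:2, 3:3, 4:1, 6:2, 7:2.
The largest is 3 (to 3), so the eccentricity of 5 is 3.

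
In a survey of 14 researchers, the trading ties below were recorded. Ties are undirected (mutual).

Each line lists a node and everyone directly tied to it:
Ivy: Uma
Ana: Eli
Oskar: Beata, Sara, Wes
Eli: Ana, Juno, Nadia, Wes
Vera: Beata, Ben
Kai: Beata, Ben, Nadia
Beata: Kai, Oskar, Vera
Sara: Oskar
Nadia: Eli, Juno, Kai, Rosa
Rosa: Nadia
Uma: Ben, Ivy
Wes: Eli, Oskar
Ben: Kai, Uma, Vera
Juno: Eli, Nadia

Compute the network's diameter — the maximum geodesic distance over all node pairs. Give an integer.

Eccentricity of each node (its greatest distance to any other): Ana:6, Beata:4, Ben:4, Eli:5, Ivy:6, Juno:5, Kai:3, Nadia:4, Oskar:5, Rosa:5, Sara:6, Uma:5, Vera:5, Wes:6.
The maximum eccentricity is 6, realized for instance by the pair Sara–Ivy via Sara – Oskar – Beata – Vera – Ben – Uma – Ivy. So the diameter is 6.

6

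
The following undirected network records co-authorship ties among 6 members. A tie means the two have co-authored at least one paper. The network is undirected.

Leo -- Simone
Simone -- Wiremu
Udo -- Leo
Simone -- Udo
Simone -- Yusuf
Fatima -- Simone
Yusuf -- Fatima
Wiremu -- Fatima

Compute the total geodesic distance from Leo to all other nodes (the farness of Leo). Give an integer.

8

Distances from Leo: Fatima:2, Simone:1, Udo:1, Wiremu:2, Yusuf:2.
Sum = 2 + 1 + 1 + 2 + 2 = 8.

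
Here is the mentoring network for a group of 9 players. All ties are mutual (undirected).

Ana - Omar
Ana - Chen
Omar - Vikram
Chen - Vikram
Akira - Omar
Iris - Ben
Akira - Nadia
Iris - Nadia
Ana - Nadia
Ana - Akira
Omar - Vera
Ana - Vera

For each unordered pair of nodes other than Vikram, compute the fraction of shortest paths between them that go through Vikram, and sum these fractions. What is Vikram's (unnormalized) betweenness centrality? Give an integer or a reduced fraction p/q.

Pairs whose geodesics pass through Vikram — Chen–Omar: 1/2.
All other pairs contribute 0.
Summing the contributions gives betweenness(Vikram) = 1/2.

1/2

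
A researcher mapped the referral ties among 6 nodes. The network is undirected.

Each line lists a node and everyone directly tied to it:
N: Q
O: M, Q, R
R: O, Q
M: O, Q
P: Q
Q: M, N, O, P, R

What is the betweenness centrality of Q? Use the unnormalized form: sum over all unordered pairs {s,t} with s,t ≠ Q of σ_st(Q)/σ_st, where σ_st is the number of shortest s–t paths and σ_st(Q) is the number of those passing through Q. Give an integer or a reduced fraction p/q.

Pairs whose geodesics pass through Q — N–P: 1; N–R: 1; N–O: 1; N–M: 1; P–R: 1; P–O: 1; P–M: 1; R–M: 1/2.
All other pairs contribute 0.
Summing the contributions gives betweenness(Q) = 15/2.

15/2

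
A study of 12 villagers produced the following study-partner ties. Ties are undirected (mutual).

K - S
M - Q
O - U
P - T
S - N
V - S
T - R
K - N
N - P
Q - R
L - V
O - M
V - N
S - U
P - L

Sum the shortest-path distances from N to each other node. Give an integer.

24

Distances from N: K:1, L:2, M:4, O:3, P:1, Q:4, R:3, S:1, T:2, U:2, V:1.
Sum = 1 + 2 + 4 + 3 + 1 + 4 + 3 + 1 + 2 + 2 + 1 = 24.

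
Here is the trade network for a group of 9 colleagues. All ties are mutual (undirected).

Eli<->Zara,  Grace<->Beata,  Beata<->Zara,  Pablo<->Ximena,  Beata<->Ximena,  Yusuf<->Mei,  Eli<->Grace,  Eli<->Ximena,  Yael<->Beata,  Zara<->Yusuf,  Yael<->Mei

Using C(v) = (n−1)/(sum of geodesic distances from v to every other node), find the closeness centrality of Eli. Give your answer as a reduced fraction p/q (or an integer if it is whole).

Distances from Eli: Beata:2, Grace:1, Mei:3, Pablo:2, Ximena:1, Yael:3, Yusuf:2, Zara:1. Sum = 15.
n = 9, so closeness = 8/15.

8/15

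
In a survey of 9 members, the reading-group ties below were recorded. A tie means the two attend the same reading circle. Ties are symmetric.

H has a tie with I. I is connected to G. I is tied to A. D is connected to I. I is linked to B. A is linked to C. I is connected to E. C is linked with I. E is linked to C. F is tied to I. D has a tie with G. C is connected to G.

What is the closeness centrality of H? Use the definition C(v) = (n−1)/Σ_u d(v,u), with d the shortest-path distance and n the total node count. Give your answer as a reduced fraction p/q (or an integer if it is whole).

8/15

Distances from H: A:2, B:2, C:2, D:2, E:2, F:2, G:2, I:1. Sum = 15.
n = 9, so closeness = 8/15.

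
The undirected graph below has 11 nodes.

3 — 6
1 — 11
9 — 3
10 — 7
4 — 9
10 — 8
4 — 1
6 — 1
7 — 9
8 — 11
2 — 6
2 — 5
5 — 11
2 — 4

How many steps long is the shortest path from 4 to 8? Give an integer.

One shortest route is 4 – 1 – 11 – 8, which uses 3 edges, and at distance 2 from 4 we only reach {3, 5, 6, 7, 11}, which does not include 8. So d(4,8) = 3.

3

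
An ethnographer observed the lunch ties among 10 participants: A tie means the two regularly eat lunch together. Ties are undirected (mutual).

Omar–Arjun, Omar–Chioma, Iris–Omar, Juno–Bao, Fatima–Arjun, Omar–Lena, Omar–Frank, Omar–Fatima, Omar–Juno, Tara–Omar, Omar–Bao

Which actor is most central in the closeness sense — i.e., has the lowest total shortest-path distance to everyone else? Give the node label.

Omar

Farness (sum of distances to all others) for each node — Arjun:16, Bao:16, Chioma:17, Fatima:16, Frank:17, Iris:17, Juno:16, Lena:17, Omar:9, Tara:17.
The smallest farness is 9, for Omar, so Omar has the highest closeness.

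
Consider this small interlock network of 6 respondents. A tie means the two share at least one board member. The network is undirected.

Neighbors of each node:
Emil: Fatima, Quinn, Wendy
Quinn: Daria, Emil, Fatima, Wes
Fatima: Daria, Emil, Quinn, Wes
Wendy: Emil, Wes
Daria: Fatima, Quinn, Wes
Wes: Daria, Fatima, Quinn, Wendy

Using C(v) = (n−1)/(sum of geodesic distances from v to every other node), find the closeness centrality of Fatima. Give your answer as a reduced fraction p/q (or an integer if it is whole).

Distances from Fatima: Daria:1, Emil:1, Quinn:1, Wendy:2, Wes:1. Sum = 6.
n = 6, so closeness = 5/6.

5/6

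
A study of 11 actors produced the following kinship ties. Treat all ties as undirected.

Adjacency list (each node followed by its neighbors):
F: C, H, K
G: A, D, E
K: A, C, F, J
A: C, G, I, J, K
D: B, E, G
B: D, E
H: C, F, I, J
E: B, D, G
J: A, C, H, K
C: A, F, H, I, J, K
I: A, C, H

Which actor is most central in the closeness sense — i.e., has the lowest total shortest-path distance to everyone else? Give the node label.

A

Farness (sum of distances to all others) for each node — A:16, B:33, C:18, D:25, E:25, F:25, G:19, H:24, I:21, J:20, K:20.
The smallest farness is 16, for A, so A has the highest closeness.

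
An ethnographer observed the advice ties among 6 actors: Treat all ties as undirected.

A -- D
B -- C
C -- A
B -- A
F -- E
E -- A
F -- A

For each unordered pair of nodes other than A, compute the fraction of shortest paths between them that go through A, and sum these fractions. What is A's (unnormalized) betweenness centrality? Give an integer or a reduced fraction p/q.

8

Pairs whose geodesics pass through A — E–B: 1; E–C: 1; E–D: 1; F–B: 1; F–C: 1; F–D: 1; B–D: 1; C–D: 1.
All other pairs contribute 0.
Summing the contributions gives betweenness(A) = 8.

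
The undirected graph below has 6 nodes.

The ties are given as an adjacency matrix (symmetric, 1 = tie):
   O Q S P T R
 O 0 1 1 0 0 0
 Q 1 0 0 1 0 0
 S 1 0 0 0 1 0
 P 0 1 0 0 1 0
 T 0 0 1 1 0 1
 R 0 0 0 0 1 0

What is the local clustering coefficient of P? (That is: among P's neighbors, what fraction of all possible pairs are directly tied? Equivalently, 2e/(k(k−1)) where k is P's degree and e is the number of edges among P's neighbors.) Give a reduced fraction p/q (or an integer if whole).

0

P's neighbors: Q and T (k = 2).
Possible neighbor pairs: C(2,2) = 1. Edges among them: none → e = 0.
Clustering(P) = 0/1.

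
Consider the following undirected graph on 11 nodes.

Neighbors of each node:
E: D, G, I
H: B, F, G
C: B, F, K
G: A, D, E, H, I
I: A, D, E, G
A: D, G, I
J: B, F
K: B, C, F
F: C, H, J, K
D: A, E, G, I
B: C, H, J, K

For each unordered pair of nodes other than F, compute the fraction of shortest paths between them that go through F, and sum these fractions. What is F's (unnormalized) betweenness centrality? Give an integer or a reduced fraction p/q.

Pairs whose geodesics pass through F — H–K: 1/2; H–C: 1/2; H–J: 1/2; K–J: 1/2; K–E: 1/2; K–A: 1/2; K–I: 1/2; K–G: 1/2; K–D: 1/2; C–J: 1/2; C–E: 1/2; C–A: 1/2; C–I: 1/2; C–G: 1/2 … (+6 more pairs).
All other pairs contribute 0.
Summing the contributions gives betweenness(F) = 10.

10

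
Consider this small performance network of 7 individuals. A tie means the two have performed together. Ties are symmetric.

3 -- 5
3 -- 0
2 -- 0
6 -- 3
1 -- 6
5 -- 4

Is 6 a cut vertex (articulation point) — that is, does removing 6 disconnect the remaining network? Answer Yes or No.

Yes

Removing 6 leaves {0, 2, 3, 4, and 5} with no path to {1}, so the network splits into 2 components. 6 is a cut vertex.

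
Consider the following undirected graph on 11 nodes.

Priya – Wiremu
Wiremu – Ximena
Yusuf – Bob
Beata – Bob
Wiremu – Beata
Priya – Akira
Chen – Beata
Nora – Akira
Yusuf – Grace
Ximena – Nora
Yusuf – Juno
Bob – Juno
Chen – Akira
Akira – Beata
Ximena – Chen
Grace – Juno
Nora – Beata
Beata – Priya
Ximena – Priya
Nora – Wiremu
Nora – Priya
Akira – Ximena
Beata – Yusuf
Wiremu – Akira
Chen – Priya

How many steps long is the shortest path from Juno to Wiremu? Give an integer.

One shortest route is Juno – Bob – Beata – Wiremu, which uses 3 edges, and at distance 2 from Juno we only reach {Beata}, which does not include Wiremu. So d(Juno,Wiremu) = 3.

3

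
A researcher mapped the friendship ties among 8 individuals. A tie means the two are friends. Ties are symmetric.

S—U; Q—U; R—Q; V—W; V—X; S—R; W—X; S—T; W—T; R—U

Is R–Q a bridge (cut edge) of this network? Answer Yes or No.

No

Even without that edge, R still reaches Q via R – U – Q, so the network stays connected. Not a bridge.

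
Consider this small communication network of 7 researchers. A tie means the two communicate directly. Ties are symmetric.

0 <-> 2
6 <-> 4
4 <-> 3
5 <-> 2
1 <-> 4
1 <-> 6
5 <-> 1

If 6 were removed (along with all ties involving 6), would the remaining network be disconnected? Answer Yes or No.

Even without 6, every remaining node can still reach every other (the residual graph is connected), so 6 is not a cut vertex.

No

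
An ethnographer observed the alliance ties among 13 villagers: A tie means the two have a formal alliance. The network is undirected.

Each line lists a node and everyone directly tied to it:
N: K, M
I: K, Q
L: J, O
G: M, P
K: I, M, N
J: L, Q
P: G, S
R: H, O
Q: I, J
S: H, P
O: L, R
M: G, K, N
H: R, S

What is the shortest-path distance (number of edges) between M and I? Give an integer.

2

One shortest route is M – K – I, which uses 2 edges, and M and I are not directly tied, so nothing shorter exists. So d(M,I) = 2.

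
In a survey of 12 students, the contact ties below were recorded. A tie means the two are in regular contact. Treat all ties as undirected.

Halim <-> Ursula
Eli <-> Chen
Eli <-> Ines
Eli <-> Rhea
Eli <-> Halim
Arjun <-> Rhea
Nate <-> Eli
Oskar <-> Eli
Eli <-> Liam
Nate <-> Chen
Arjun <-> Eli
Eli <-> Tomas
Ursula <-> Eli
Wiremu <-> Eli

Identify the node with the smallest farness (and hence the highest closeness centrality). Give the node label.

Farness (sum of distances to all others) for each node — Arjun:20, Chen:20, Eli:11, Halim:20, Ines:21, Liam:21, Nate:20, Oskar:21, Rhea:20, Tomas:21, Ursula:20, Wiremu:21.
The smallest farness is 11, for Eli, so Eli has the highest closeness.

Eli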